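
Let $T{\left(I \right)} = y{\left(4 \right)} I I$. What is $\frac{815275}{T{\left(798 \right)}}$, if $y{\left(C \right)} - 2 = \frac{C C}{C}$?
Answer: $\frac{815275}{3820824} \approx 0.21338$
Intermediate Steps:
$y{\left(C \right)} = 2 + C$ ($y{\left(C \right)} = 2 + \frac{C C}{C} = 2 + \frac{C^{2}}{C} = 2 + C$)
$T{\left(I \right)} = 6 I^{2}$ ($T{\left(I \right)} = \left(2 + 4\right) I I = 6 I I = 6 I^{2}$)
$\frac{815275}{T{\left(798 \right)}} = \frac{815275}{6 \cdot 798^{2}} = \frac{815275}{6 \cdot 636804} = \frac{815275}{3820824}$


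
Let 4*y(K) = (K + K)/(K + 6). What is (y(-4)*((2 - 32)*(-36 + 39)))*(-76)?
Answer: -6840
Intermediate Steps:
y(K) = K/(2*(6 + K)) (y(K) = ((K + K)/(K + 6))/4 = ((2*K)/(6 + K))/4 = (2*K/(6 + K))/4 = K/(2*(6 + K)))
(y(-4)*((2 - 32)*(-36 + 39)))*(-76) = (((½)*(-4)/(6 - 4))*((2 - 32)*(-36 + 39)))*(-76) = (((½)*(-4)/2)*(-30*3))*(-76) = (((½)*(-4)*(½))*(-90))*(-76) = -1*(-90)*(-76) = 90*(-76) = -6840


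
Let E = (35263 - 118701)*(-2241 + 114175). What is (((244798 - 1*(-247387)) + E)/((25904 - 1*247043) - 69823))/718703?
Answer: 9339056907/209115262286 ≈ 0.044660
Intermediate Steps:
E = -9339549092 (E = -83438*111934 = -9339549092)
(((244798 - 1*(-247387)) + E)/((25904 - 1*247043) - 69823))/718703 = (((244798 - 1*(-247387)) - 9339549092)/((25904 - 1*247043) - 69823))/718703 = (((244798 + 247387) - 9339549092)/((25904 - 247043) - 69823))*(1/718703) = ((492185 - 9339549092)/(-221139 - 69823))*(1/718703) = -9339056907/(-290962)*(1/718703) = -9339056907*(-1/290962)*(1/718703) = (9339056907/290962)*(1/718703) = 9339056907/209115262286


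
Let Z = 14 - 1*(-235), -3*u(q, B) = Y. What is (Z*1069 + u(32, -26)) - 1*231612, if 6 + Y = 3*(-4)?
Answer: 34575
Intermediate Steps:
Y = -18 (Y = -6 + 3*(-4) = -6 - 12 = -18)
u(q, B) = 6 (u(q, B) = -⅓*(-18) = 6)
Z = 249 (Z = 14 + 235 = 249)
(Z*1069 + u(32, -26)) - 1*231612 = (249*1069 + 6) - 1*231612 = (266181 + 6) - 231612 = 266187 - 231612 = 34575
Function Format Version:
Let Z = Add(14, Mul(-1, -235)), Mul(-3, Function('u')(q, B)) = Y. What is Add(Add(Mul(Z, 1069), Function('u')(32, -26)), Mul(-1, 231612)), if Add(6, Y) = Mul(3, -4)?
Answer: 34575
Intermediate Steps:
Y = -18 (Y = Add(-6, Mul(3, -4)) = Add(-6, -12) = -18)
Function('u')(q, B) = 6 (Function('u')(q, B) = Mul(Rational(-1, 3), -18) = 6)
Z = 249 (Z = Add(14, 235) = 249)
Add(Add(Mul(Z, 1069), Function('u')(32, -26)), Mul(-1, 231612)) = Add(Add(Mul(249, 1069), 6), Mul(-1, 231612)) = Add(Add(266181, 6), -231612) = Add(266187, -231612) = 34575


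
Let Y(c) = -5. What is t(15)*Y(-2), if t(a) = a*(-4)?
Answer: 300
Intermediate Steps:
t(a) = -4*a
t(15)*Y(-2) = -4*15*(-5) = -60*(-5) = 300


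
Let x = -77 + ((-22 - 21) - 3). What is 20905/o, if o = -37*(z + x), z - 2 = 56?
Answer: 113/13 ≈ 8.6923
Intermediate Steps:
x = -123 (x = -77 + (-43 - 3) = -77 - 46 = -123)
z = 58 (z = 2 + 56 = 58)
o = 2405 (o = -37*(58 - 123) = -37*(-65) = 2405)
20905/o = 20905/2405 = 20905*(1/2405) = 113/13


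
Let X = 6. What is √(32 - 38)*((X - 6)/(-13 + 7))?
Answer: 0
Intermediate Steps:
√(32 - 38)*((X - 6)/(-13 + 7)) = √(32 - 38)*((6 - 6)/(-13 + 7)) = √(-6)*(0/(-6)) = (I*√6)*(-⅙*0) = (I*√6)*0 = 0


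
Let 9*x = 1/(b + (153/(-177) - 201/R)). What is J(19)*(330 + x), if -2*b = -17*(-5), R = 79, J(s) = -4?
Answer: -5084139392/3851649 ≈ -1320.0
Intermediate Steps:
b = -85/2 (b = -(-1)*17*(-5)/2 = -(-1)*(-85)/2 = -½*85 = -85/2 ≈ -42.500)
x = -9322/3851649 (x = 1/(9*(-85/2 + (153/(-177) - 201/79))) = 1/(9*(-85/2 + (153*(-1/177) - 201*1/79))) = 1/(9*(-85/2 + (-51/59 - 201/79))) = 1/(9*(-85/2 - 15888/4661)) = 1/(9*(-427961/9322)) = (⅑)*(-9322/427961) = -9322/3851649 ≈ -0.0024203)
J(19)*(330 + x) = -4*(330 - 9322/3851649) = -4*1271034848/3851649 = -5084139392/3851649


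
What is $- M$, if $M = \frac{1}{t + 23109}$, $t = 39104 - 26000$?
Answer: $- \frac{1}{36213} \approx -2.7614 \cdot 10^{-5}$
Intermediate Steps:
$t = 13104$
$M = \frac{1}{36213}$ ($M = \frac{1}{13104 + 23109} = \frac{1}{36213} \approx 2.7614 \cdot 10^{-5}$)
$- M = \left(-1\right) \frac{1}{36213} = - \frac{1}{36213}$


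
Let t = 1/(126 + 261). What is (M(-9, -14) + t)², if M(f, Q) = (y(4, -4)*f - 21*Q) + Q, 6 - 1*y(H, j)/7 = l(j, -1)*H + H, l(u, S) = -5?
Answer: 183201976441/149769 ≈ 1.2232e+6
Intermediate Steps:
t = 1/387 ≈ 0.0025840
y(H, j) = 42 + 28*H (y(H, j) = 42 - 7*(-5*H + H) = 42 - (-28)*H = 42 + 28*H)
M(f, Q) = -20*Q + 154*f (M(f, Q) = ((42 + 28*4)*f - 21*Q) + Q = ((42 + 112)*f - 21*Q) + Q = (154*f - 21*Q) + Q = (-21*Q + 154*f) + Q = -20*Q + 154*f)
(M(-9, -14) + t)² = ((-20*(-14) + 154*(-9)) + 1/387)² = ((280 - 1386) + 1/387)² = (-1106 + 1/387)² = (-428021/387)² = 183201976441/149769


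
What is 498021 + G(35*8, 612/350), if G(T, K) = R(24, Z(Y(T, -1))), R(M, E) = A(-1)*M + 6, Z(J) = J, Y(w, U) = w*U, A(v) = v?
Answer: 498003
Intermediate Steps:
Y(w, U) = U*w
R(M, E) = 6 - M (R(M, E) = -M + 6 = 6 - M)
G(T, K) = -18 (G(T, K) = 6 - 1*24 = 6 - 24 = -18)
498021 + G(35*8, 612/350) = 498021 - 18 = 498003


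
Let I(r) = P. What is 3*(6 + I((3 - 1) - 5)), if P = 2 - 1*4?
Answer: 12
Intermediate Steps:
P = -2 (P = 2 - 4 = -2)
I(r) = -2
3*(6 + I((3 - 1) - 5)) = 3*(6 - 2) = 3*4 = 12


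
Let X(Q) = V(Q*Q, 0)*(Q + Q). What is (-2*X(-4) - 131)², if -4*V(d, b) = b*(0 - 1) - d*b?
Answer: 17161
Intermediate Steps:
V(d, b) = b/4 + b*d/4 (V(d, b) = -(b*(0 - 1) - d*b)/4 = -(b*(-1) - b*d)/4 = -(-b - b*d)/4 = b/4 + b*d/4)
X(Q) = 0 (X(Q) = ((¼)*0*(1 + Q*Q))*(Q + Q) = ((¼)*0*(1 + Q²))*(2*Q) = 0*(2*Q) = 0)
(-2*X(-4) - 131)² = (-2*0 - 131)² = (0 - 131)² = (-131)² = 17161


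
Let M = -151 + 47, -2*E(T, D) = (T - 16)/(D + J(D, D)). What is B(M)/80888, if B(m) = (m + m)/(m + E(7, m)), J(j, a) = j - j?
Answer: 5408/218812151 ≈ 2.4715e-5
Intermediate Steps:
J(j, a) = 0
E(T, D) = -(-16 + T)/(2*D) (E(T, D) = -(T - 16)/(2*(D + 0)) = -(-16 + T)/(2*D))
M = -104
B(m) = 2*m/(m + 9/(2*m)) (B(m) = (m + m)/(m + (16 - 1*7)/(2*m)) = (2*m)/(m + (16 - 7)/(2*m)) = (2*m)/(m + (1/2)*9/m) = (2*m)/(m + 9/(2*m)) = 2*m/(m + 9/(2*m)))
B(M)/80888 = (4*(-104)**2/(9 + 2*(-104)**2))/80888 = (4*10816/(9 + 2*10816))*(1/80888) = (4*10816/(9 + 21632))*(1/80888) = (4*10816/21641)*(1/80888) = (4*10816*(1/21641))*(1/80888) = (43264/21641)*(1/80888) = 5408/218812151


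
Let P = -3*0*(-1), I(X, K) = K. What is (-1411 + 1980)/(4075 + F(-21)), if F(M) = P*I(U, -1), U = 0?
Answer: 569/4075 ≈ 0.13963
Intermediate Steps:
P = 0 (P = 0*(-1) = 0)
F(M) = 0 (F(M) = 0*(-1) = 0)
(-1411 + 1980)/(4075 + F(-21)) = (-1411 + 1980)/(4075 + 0) = 569/4075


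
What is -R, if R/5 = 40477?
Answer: -202385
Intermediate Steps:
R = 202385 (R = 5*40477 = 202385)
-R = -1*202385 = -202385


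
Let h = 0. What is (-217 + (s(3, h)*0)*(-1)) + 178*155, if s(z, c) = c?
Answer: 27373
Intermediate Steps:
(-217 + (s(3, h)*0)*(-1)) + 178*155 = (-217 + (0*0)*(-1)) + 178*155 = (-217 + 0*(-1)) + 27590 = (-217 + 0) + 27590 = -217 + 27590 = 27373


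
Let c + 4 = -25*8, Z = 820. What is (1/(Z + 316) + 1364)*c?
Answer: -79024755/284 ≈ -2.7826e+5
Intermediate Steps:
c = -204 (c = -4 - 25*8 = -4 - 200 = -204)
(1/(Z + 316) + 1364)*c = (1/(820 + 316) + 1364)*(-204) = (1/1136 + 1364)*(-204) = (1549505/1136)*(-204) = -79024755/284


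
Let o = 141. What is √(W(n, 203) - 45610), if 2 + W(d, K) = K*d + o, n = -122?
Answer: I*√70237 ≈ 265.02*I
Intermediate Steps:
W(d, K) = 139 + K*d (W(d, K) = -2 + (K*d + 141) = -2 + (141 + K*d) = 139 + K*d)
√(W(n, 203) - 45610) = √((139 + 203*(-122)) - 45610) = √((139 - 24766) - 45610) = √(-24627 - 45610) = √(-70237) = I*√70237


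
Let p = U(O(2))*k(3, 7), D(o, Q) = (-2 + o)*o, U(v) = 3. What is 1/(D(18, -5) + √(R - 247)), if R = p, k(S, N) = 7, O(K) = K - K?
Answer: 144/41585 - I*√226/83170 ≈ 0.0034628 - 0.00018075*I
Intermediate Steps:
O(K) = 0
D(o, Q) = o*(-2 + o)
p = 21 (p = 3*7 = 21)
R = 21
1/(D(18, -5) + √(R - 247)) = 1/(18*(-2 + 18) + √(21 - 247)) = 1/(18*16 + √(-226)) = 1/(288 + I*√226)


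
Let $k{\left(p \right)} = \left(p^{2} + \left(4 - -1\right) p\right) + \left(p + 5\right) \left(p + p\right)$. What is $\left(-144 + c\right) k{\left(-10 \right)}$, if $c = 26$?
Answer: $-17700$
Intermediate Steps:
$k{\left(p \right)} = p^{2} + 5 p + 2 p \left(5 + p\right)$ ($k{\left(p \right)} = \left(p^{2} + \left(4 + 1\right) p\right) + \left(5 + p\right) 2 p = \left(p^{2} + 5 p\right) + 2 p \left(5 + p\right) = p^{2} + 5 p + 2 p \left(5 + p\right)$)
$\left(-144 + c\right) k{\left(-10 \right)} = \left(-144 + 26\right) 3 \left(-10\right) \left(5 - 10\right) = - 118 \cdot 3 \left(-10\right) \left(-5\right) = \left(-118\right) 150 = -17700$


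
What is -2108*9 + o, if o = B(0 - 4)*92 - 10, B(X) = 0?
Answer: -18982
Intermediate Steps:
o = -10 (o = 0*92 - 10 = 0 - 10 = -10)
-2108*9 + o = -2108*9 - 10 = -18972 - 10 = -18982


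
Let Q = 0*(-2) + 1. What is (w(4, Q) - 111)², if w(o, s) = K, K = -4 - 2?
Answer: 13689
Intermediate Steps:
Q = 1 (Q = 0 + 1 = 1)
K = -6
w(o, s) = -6
(w(4, Q) - 111)² = (-6 - 111)² = (-117)² = 13689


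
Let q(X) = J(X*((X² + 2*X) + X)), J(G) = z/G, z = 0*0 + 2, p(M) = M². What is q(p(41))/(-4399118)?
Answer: -1/10466780818347916 ≈ -9.5540e-17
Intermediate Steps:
z = 2 (z = 0 + 2 = 2)
J(G) = 2/G
q(X) = 2/(X*(X² + 3*X)) (q(X) = 2/((X*((X² + 2*X) + X))) = 2/((X*(X² + 3*X))) = 2*(1/(X*(X² + 3*X))) = 2/(X*(X² + 3*X)))
q(p(41))/(-4399118) = (2/((41²)²*(3 + 41²)))/(-4399118) = (2/(1681²*(3 + 1681)))*(-1/4399118) = (2*(1/2825761)/1684)*(-1/4399118) = (2*(1/2825761)*(1/1684))*(-1/4399118) = (1/2379290762)*(-1/4399118) = -1/10466780818347916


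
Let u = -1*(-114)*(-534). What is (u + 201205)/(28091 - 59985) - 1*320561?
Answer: -10224112863/31894 ≈ -3.2057e+5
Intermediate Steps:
u = -60876 (u = 114*(-534) = -60876)
(u + 201205)/(28091 - 59985) - 1*320561 = (-60876 + 201205)/(28091 - 59985) - 1*320561 = 140329/(-31894) - 320561 = 140329*(-1/31894) - 320561 = -140329/31894 - 320561 = -10224112863/31894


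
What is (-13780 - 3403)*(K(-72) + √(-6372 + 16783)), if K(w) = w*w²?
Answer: 6413520384 - 17183*√10411 ≈ 6.4118e+9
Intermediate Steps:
K(w) = w³
(-13780 - 3403)*(K(-72) + √(-6372 + 16783)) = (-13780 - 3403)*((-72)³ + √(-6372 + 16783)) = -17183*(-373248 + √10411) = 6413520384 - 17183*√10411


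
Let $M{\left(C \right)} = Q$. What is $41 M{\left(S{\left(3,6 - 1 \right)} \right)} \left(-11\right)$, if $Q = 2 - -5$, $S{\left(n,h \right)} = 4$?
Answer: $-3157$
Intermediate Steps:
$Q = 7$ ($Q = 2 + 5 = 7$)
$M{\left(C \right)} = 7$
$41 M{\left(S{\left(3,6 - 1 \right)} \right)} \left(-11\right) = 41 \cdot 7 \left(-11\right) = 287 \left(-11\right) = -3157$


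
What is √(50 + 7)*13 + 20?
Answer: 20 + 13*√57 ≈ 118.15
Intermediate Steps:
√(50 + 7)*13 + 20 = √57*13 + 20 = 13*√57 + 20 = 20 + 13*√57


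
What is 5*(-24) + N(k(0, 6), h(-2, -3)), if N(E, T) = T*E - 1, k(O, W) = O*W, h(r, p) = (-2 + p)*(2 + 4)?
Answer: -121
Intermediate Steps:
h(r, p) = -12 + 6*p (h(r, p) = (-2 + p)*6 = -12 + 6*p)
N(E, T) = -1 + E*T (N(E, T) = E*T - 1 = -1 + E*T)
5*(-24) + N(k(0, 6), h(-2, -3)) = 5*(-24) + (-1 + (0*6)*(-12 + 6*(-3))) = -120 + (-1 + 0*(-12 - 18)) = -120 + (-1 + 0*(-30)) = -120 + (-1 + 0) = -120 - 1 = -121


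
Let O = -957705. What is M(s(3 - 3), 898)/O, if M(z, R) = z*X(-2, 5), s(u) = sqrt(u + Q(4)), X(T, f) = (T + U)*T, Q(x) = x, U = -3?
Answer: -4/191541 ≈ -2.0883e-5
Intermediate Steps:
X(T, f) = T*(-3 + T) (X(T, f) = (T - 3)*T = (-3 + T)*T = T*(-3 + T))
s(u) = sqrt(4 + u) (s(u) = sqrt(u + 4) = sqrt(4 + u))
M(z, R) = 10*z (M(z, R) = z*(-2*(-3 - 2)) = z*(-2*(-5)) = z*10 = 10*z)
M(s(3 - 3), 898)/O = (10*sqrt(4 + (3 - 3)))/(-957705) = (10*sqrt(4 + 0))*(-1/957705) = (10*sqrt(4))*(-1/957705) = (10*2)*(-1/957705) = 20*(-1/957705) = -4/191541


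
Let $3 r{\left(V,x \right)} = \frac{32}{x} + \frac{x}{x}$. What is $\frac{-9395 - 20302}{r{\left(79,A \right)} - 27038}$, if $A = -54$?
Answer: $\frac{2405457}{2190067} \approx 1.0983$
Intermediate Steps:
$r{\left(V,x \right)} = \frac{1}{3} + \frac{32}{3 x}$ ($r{\left(V,x \right)} = \frac{\frac{32}{x} + \frac{x}{x}}{3} = \frac{\frac{32}{x} + 1}{3} = \frac{1 + \frac{32}{x}}{3} = \frac{1}{3} + \frac{32}{3 x}$)
$\frac{-9395 - 20302}{r{\left(79,A \right)} - 27038} = \frac{-9395 - 20302}{\frac{32 - 54}{3 \left(-54\right)} - 27038} = - \frac{29697}{\frac{1}{3} \left(- \frac{1}{54}\right) \left(-22\right) - 27038} = - \frac{29697}{\frac{11}{81} - 27038} = - \frac{29697}{- \frac{2190067}{81}} = \left(-29697\right) \left(- \frac{81}{2190067}\right) = \frac{2405457}{2190067}$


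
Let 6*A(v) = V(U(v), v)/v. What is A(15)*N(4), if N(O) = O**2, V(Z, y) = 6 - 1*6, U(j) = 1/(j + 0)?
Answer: 0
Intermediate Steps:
U(j) = 1/j
V(Z, y) = 0 (V(Z, y) = 6 - 6 = 0)
A(v) = 0 (A(v) = (0/v)/6 = (1/6)*0 = 0)
A(15)*N(4) = 0*4**2 = 0*16 = 0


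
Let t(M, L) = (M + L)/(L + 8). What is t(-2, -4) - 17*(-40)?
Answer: 1357/2 ≈ 678.50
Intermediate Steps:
t(M, L) = (L + M)/(8 + L)
t(-2, -4) - 17*(-40) = (-4 - 2)/(8 - 4) - 17*(-40) = -6/4 + 680 = (1/4)*(-6) + 680 = -3/2 + 680 = 1357/2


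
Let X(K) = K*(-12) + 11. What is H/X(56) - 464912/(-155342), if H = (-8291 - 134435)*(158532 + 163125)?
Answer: 3565783877462338/51340531 ≈ 6.9454e+7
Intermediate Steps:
X(K) = 11 - 12*K (X(K) = -12*K + 11 = 11 - 12*K)
H = -45908816982 (H = -142726*321657 = -45908816982)
H/X(56) - 464912/(-155342) = -45908816982/(11 - 12*56) - 464912/(-155342) = -45908816982/(11 - 672) - 464912*(-1/155342) = -45908816982/(-661) + 232456/77671 = -45908816982*(-1/661) + 232456/77671 = 45908816982/661 + 232456/77671 = 3565783877462338/51340531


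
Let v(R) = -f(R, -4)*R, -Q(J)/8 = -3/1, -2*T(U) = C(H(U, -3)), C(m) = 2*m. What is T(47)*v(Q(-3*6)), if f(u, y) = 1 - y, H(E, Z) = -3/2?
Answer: -180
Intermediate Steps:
H(E, Z) = -3/2 (H(E, Z) = -3*½ = -3/2)
T(U) = 3/2 (T(U) = -(-3)/2 = -½*(-3) = 3/2)
Q(J) = 24 (Q(J) = -(-24)/1 = -(-24) = -8*(-3) = 24)
v(R) = -5*R (v(R) = -(1 - 1*(-4))*R = -(1 + 4)*R = -5*R)
T(47)*v(Q(-3*6)) = 3*(-5*24)/2 = (3/2)*(-120) = -180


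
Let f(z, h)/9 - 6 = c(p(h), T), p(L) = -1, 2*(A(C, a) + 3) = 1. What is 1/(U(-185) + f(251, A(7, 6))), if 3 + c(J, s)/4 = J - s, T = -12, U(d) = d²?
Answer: 1/34567 ≈ 2.8929e-5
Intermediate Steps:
A(C, a) = -5/2 (A(C, a) = -3 + (½)*1 = -3 + ½ = -5/2)
c(J, s) = -12 - 4*s + 4*J (c(J, s) = -12 + 4*(J - s) = -12 + (-4*s + 4*J) = -12 - 4*s + 4*J)
f(z, h) = 342 (f(z, h) = 54 + 9*(-12 - 4*(-12) + 4*(-1)) = 54 + 9*(-12 + 48 - 4) = 54 + 9*32 = 54 + 288 = 342)
1/(U(-185) + f(251, A(7, 6))) = 1/((-185)² + 342) = 1/(34225 + 342) = 1/34567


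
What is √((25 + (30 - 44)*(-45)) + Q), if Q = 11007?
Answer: 7*√238 ≈ 107.99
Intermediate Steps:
√((25 + (30 - 44)*(-45)) + Q) = √((25 + (30 - 44)*(-45)) + 11007) = √((25 - 14*(-45)) + 11007) = √((25 + 630) + 11007) = √(655 + 11007) = √11662 = 7*√238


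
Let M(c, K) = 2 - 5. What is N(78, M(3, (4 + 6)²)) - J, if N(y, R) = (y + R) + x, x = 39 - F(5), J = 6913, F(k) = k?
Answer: -6804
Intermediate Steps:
M(c, K) = -3
x = 34 (x = 39 - 1*5 = 39 - 5 = 34)
N(y, R) = 34 + R + y (N(y, R) = (y + R) + 34 = (R + y) + 34 = 34 + R + y)
N(78, M(3, (4 + 6)²)) - J = (34 - 3 + 78) - 1*6913 = 109 - 6913 = -6804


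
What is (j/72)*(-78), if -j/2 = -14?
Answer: -91/3 ≈ -30.333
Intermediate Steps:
j = 28 (j = -2*(-14) = 28)
(j/72)*(-78) = (28/72)*(-78) = (28*(1/72))*(-78) = (7/18)*(-78) = -91/3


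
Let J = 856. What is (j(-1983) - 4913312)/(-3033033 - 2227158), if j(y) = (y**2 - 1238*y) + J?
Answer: -1474787/5260191 ≈ -0.28037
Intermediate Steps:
j(y) = 856 + y**2 - 1238*y (j(y) = (y**2 - 1238*y) + 856 = 856 + y**2 - 1238*y)
(j(-1983) - 4913312)/(-3033033 - 2227158) = ((856 + (-1983)**2 - 1238*(-1983)) - 4913312)/(-3033033 - 2227158) = ((856 + 3932289 + 2454954) - 4913312)/(-5260191) = (6388099 - 4913312)*(-1/5260191) = 1474787*(-1/5260191) = -1474787/5260191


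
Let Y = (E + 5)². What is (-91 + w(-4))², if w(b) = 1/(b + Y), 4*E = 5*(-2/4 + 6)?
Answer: 636668347225/76895361 ≈ 8279.7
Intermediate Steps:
E = 55/8 (E = (5*(-2/4 + 6))/4 = (5*(-2*¼ + 6))/4 = (5*(-½ + 6))/4 = (5*(11/2))/4 = (¼)*(55/2) = 55/8 ≈ 6.8750)
Y = 9025/64 (Y = (55/8 + 5)² = (95/8)² = 9025/64 ≈ 141.02)
w(b) = 1/(9025/64 + b) (w(b) = 1/(b + 9025/64) = 1/(9025/64 + b))
(-91 + w(-4))² = (-91 + 64/(9025 + 64*(-4)))² = (-91 + 64/(9025 - 256))² = (-91 + 64/8769)² = (-797915/8769)² = 636668347225/76895361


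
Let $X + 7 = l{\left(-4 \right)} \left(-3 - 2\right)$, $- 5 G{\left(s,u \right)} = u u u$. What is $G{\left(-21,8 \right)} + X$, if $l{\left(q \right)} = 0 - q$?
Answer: $- \frac{647}{5} \approx -129.4$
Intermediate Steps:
$G{\left(s,u \right)} = - \frac{u^{3}}{5}$ ($G{\left(s,u \right)} = - \frac{u u u}{5} = - \frac{u^{2} u}{5} = - \frac{u^{3}}{5}$)
$l{\left(q \right)} = - q$
$X = -27$ ($X = -7 + \left(-1\right) \left(-4\right) \left(-3 - 2\right) = -7 + 4 \left(-5\right) = -7 - 20 = -27$)
$G{\left(-21,8 \right)} + X = - \frac{8^{3}}{5} - 27 = \left(- \frac{1}{5}\right) 512 - 27 = - \frac{512}{5} - 27 = - \frac{647}{5}$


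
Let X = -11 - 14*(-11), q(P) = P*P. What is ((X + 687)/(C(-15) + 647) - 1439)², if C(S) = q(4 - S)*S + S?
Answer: 47383494643489/22877089 ≈ 2.0712e+6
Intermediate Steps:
q(P) = P²
X = 143 (X = -11 + 154 = 143)
C(S) = S + S*(4 - S)² (C(S) = (4 - S)²*S + S = S*(4 - S)² + S = S + S*(4 - S)²)
((X + 687)/(C(-15) + 647) - 1439)² = ((143 + 687)/(-15*(1 + (-4 - 15)²) + 647) - 1439)² = (830/(-15*(1 + (-19)²) + 647) - 1439)² = (830/(-15*(1 + 361) + 647) - 1439)² = (830/(-15*362 + 647) - 1439)² = (830/(-5430 + 647) - 1439)² = (830/(-4783) - 1439)² = (830*(-1/4783) - 1439)² = (-830/4783 - 1439)² = (-6883567/4783)² = 47383494643489/22877089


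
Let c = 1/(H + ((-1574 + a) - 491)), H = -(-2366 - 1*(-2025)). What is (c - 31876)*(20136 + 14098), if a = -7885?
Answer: -10485753867490/9609 ≈ -1.0912e+9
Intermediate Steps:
H = 341 (H = -(-2366 + 2025) = -1*(-341) = 341)
c = -1/9609 (c = 1/(341 + ((-1574 - 7885) - 491)) = 1/(341 + (-9459 - 491)) = 1/(341 - 9950) = 1/(-9609) = -1/9609 ≈ -0.00010407)
(c - 31876)*(20136 + 14098) = (-1/9609 - 31876)*(20136 + 14098) = -306296485/9609*34234 = -10485753867490/9609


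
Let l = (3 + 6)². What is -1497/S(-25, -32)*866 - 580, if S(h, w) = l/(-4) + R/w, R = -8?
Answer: 642401/10 ≈ 64240.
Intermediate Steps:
l = 81 (l = 9² = 81)
S(h, w) = -81/4 - 8/w (S(h, w) = 81/(-4) - 8/w = 81*(-¼) - 8/w = -81/4 - 8/w)
-1497/S(-25, -32)*866 - 580 = -1497/(-81/4 - 8/(-32))*866 - 580 = -1497/(-81/4 - 8*(-1/32))*866 - 580 = -1497/(-81/4 + ¼)*866 - 580 = -1497/(-20)*866 - 580 = -1497*(-1/20)*866 - 580 = (1497/20)*866 - 580 = 648201/10 - 580 = 642401/10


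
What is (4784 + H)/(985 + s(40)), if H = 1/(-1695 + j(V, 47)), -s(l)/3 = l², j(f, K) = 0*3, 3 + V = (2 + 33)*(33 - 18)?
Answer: -8108879/6466425 ≈ -1.2540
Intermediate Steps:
V = 522 (V = -3 + (2 + 33)*(33 - 18) = -3 + 35*15 = -3 + 525 = 522)
j(f, K) = 0
s(l) = -3*l²
H = -1/1695 (H = 1/(-1695 + 0) = 1/(-1695) = -1/1695 ≈ -0.00058997)
(4784 + H)/(985 + s(40)) = (4784 - 1/1695)/(985 - 3*40²) = 8108879/(1695*(985 - 3*1600)) = 8108879/(1695*(985 - 4800)) = (8108879/1695)/(-3815) = (8108879/1695)*(-1/3815) = -8108879/6466425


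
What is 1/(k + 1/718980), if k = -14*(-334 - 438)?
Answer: 718980/7770735841 ≈ 9.2524e-5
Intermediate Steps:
k = 10808 (k = -14*(-772) = 10808)
1/(k + 1/718980) = 1/(10808 + 1/718980) = 1/(7770735841/718980) = 718980/7770735841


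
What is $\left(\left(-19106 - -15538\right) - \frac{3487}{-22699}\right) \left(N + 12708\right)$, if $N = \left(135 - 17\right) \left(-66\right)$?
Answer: $- \frac{398453801400}{22699} \approx -1.7554 \cdot 10^{7}$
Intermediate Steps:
$N = -7788$ ($N = \left(135 - 17\right) \left(-66\right) = 118 \left(-66\right) = -7788$)
$\left(\left(-19106 - -15538\right) - \frac{3487}{-22699}\right) \left(N + 12708\right) = \left(\left(-19106 - -15538\right) - \frac{3487}{-22699}\right) \left(-7788 + 12708\right) = \left(\left(-19106 + 15538\right) - - \frac{3487}{22699}\right) 4920 = \left(-3568 + \frac{3487}{22699}\right) 4920 = \left(- \frac{80986545}{22699}\right) 4920 = - \frac{398453801400}{22699}$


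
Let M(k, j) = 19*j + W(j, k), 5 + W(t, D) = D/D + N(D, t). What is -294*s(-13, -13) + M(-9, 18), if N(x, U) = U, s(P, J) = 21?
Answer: -5818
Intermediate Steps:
W(t, D) = -4 + t (W(t, D) = -5 + (D/D + t) = -5 + (1 + t) = -4 + t)
M(k, j) = -4 + 20*j (M(k, j) = 19*j + (-4 + j) = -4 + 20*j)
-294*s(-13, -13) + M(-9, 18) = -294*21 + (-4 + 20*18) = -6174 + (-4 + 360) = -6174 + 356 = -5818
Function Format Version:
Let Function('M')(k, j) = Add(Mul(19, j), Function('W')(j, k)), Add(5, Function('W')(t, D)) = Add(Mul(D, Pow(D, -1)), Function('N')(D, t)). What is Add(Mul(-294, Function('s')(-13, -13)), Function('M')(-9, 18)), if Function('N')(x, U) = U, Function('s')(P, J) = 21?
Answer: -5818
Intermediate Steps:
Function('W')(t, D) = Add(-4, t) (Function('W')(t, D) = Add(-5, Add(Mul(D, Pow(D, -1)), t)) = Add(-5, Add(1, t)) = Add(-4, t))
Function('M')(k, j) = Add(-4, Mul(20, j)) (Function('M')(k, j) = Add(Mul(19, j), Add(-4, j)) = Add(-4, Mul(20, j)))
Add(Mul(-294, Function('s')(-13, -13)), Function('M')(-9, 18)) = Add(Mul(-294, 21), Add(-4, Mul(20, 18))) = Add(-6174, Add(-4, 360)) = Add(-6174, 356) = -5818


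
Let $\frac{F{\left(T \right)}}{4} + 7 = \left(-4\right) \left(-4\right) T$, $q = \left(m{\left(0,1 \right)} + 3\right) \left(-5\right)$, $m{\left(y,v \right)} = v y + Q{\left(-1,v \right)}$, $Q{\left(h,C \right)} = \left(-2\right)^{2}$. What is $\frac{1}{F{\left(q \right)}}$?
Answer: $- \frac{1}{2268} \approx -0.00044092$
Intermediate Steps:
$Q{\left(h,C \right)} = 4$
$m{\left(y,v \right)} = 4 + v y$ ($m{\left(y,v \right)} = v y + 4 = 4 + v y$)
$q = -35$ ($q = \left(\left(4 + 1 \cdot 0\right) + 3\right) \left(-5\right) = \left(\left(4 + 0\right) + 3\right) \left(-5\right) = \left(4 + 3\right) \left(-5\right) = 7 \left(-5\right) = -35$)
$F{\left(T \right)} = -28 + 64 T$ ($F{\left(T \right)} = -28 + 4 \left(-4\right) \left(-4\right) T = -28 + 4 \cdot 16 T = -28 + 64 T$)
$\frac{1}{F{\left(q \right)}} = \frac{1}{-28 + 64 \left(-35\right)} = \frac{1}{-28 - 2240} = \frac{1}{-2268} = - \frac{1}{2268}$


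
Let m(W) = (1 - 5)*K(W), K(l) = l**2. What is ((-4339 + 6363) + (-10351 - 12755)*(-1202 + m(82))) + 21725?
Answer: 649256137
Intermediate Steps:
m(W) = -4*W**2 (m(W) = (1 - 5)*W**2 = -4*W**2)
((-4339 + 6363) + (-10351 - 12755)*(-1202 + m(82))) + 21725 = ((-4339 + 6363) + (-10351 - 12755)*(-1202 - 4*82**2)) + 21725 = (2024 - 23106*(-1202 - 4*6724)) + 21725 = (2024 - 23106*(-1202 - 26896)) + 21725 = (2024 - 23106*(-28098)) + 21725 = (2024 + 649232388) + 21725 = 649234412 + 21725 = 649256137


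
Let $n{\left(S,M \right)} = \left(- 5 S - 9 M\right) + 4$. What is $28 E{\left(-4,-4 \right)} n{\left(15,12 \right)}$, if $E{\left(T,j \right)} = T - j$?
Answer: $0$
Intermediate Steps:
$n{\left(S,M \right)} = 4 - 9 M - 5 S$ ($n{\left(S,M \right)} = \left(- 9 M - 5 S\right) + 4 = 4 - 9 M - 5 S$)
$28 E{\left(-4,-4 \right)} n{\left(15,12 \right)} = 28 \left(-4 - -4\right) \left(4 - 108 - 75\right) = 28 \left(-4 + 4\right) \left(4 - 108 - 75\right) = 28 \cdot 0 \left(-179\right) = 0 \left(-179\right) = 0$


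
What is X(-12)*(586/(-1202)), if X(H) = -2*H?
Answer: -7032/601 ≈ -11.701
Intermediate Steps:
X(-12)*(586/(-1202)) = (-2*(-12))*(586/(-1202)) = 24*(586*(-1/1202)) = 24*(-293/601) = -7032/601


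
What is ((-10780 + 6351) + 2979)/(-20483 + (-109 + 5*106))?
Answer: 725/10031 ≈ 0.072276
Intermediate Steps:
((-10780 + 6351) + 2979)/(-20483 + (-109 + 5*106)) = (-4429 + 2979)/(-20483 + (-109 + 530)) = -1450/(-20483 + 421) = -1450/(-20062) = -1450*(-1/20062) = 725/10031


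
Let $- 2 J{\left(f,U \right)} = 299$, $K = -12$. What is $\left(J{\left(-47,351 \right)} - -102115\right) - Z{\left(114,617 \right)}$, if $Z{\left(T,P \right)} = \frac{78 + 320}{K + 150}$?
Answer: $\frac{14070841}{138} \approx 1.0196 \cdot 10^{5}$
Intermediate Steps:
$J{\left(f,U \right)} = - \frac{299}{2}$ ($J{\left(f,U \right)} = \left(- \frac{1}{2}\right) 299 = - \frac{299}{2}$)
$Z{\left(T,P \right)} = \frac{199}{69}$ ($Z{\left(T,P \right)} = \frac{78 + 320}{-12 + 150} = \frac{398}{138} = 398 \cdot \frac{1}{138} = \frac{199}{69}$)
$\left(J{\left(-47,351 \right)} - -102115\right) - Z{\left(114,617 \right)} = \left(- \frac{299}{2} - -102115\right) - \frac{199}{69} = \left(- \frac{299}{2} + 102115\right) - \frac{199}{69} = \frac{203931}{2} - \frac{199}{69} = \frac{14070841}{138}$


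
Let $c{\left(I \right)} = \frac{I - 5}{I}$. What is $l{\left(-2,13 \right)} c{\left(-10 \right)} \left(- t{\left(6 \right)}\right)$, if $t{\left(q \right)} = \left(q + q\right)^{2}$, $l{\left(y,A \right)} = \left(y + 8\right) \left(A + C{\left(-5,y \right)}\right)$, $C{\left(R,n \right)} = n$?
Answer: $-14256$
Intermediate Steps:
$c{\left(I \right)} = \frac{-5 + I}{I}$ ($c{\left(I \right)} = \frac{I - 5}{I} = \frac{-5 + I}{I}$)
$l{\left(y,A \right)} = \left(8 + y\right) \left(A + y\right)$ ($l{\left(y,A \right)} = \left(y + 8\right) \left(A + y\right) = \left(8 + y\right) \left(A + y\right)$)
$t{\left(q \right)} = 4 q^{2}$ ($t{\left(q \right)} = \left(2 q\right)^{2} = 4 q^{2}$)
$l{\left(-2,13 \right)} c{\left(-10 \right)} \left(- t{\left(6 \right)}\right) = \left(\left(-2\right)^{2} + 8 \cdot 13 + 8 \left(-2\right) + 13 \left(-2\right)\right) \frac{-5 - 10}{-10} \left(- 4 \cdot 6^{2}\right) = \left(4 + 104 - 16 - 26\right) \left(\left(- \frac{1}{10}\right) \left(-15\right)\right) \left(- 4 \cdot 36\right) = 66 \cdot \frac{3}{2} \left(\left(-1\right) 144\right) = 99 \left(-144\right) = -14256$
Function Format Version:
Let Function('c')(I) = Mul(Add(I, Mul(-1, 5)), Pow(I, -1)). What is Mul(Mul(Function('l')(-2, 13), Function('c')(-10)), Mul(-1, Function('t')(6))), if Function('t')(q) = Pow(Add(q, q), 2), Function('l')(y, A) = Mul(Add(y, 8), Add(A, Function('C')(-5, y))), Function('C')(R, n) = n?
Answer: -14256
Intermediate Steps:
Function('c')(I) = Mul(Pow(I, -1), Add(-5, I)) (Function('c')(I) = Mul(Add(I, -5), Pow(I, -1)) = Mul(Add(-5, I), Pow(I, -1)) = Mul(Pow(I, -1), Add(-5, I)))
Function('l')(y, A) = Mul(Add(8, y), Add(A, y)) (Function('l')(y, A) = Mul(Add(y, 8), Add(A, y)) = Mul(Add(8, y), Add(A, y)))
Function('t')(q) = Mul(4, Pow(q, 2)) (Function('t')(q) = Pow(Mul(2, q), 2) = Mul(4, Pow(q, 2)))
Mul(Mul(Function('l')(-2, 13), Function('c')(-10)), Mul(-1, Function('t')(6))) = Mul(Mul(Add(Pow(-2, 2), Mul(8, 13), Mul(8, -2), Mul(13, -2)), Mul(Pow(-10, -1), Add(-5, -10))), Mul(-1, Mul(4, Pow(6, 2)))) = Mul(Mul(Add(4, 104, -16, -26), Mul(Rational(-1, 10), -15)), Mul(-1, Mul(4, 36))) = Mul(Mul(66, Rational(3, 2)), Mul(-1, 144)) = Mul(99, -144) = -14256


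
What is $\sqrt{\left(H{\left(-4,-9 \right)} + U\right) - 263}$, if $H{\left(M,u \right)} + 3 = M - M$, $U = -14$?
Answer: $2 i \sqrt{70} \approx 16.733 i$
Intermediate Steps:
$H{\left(M,u \right)} = -3$ ($H{\left(M,u \right)} = -3 + \left(M - M\right) = -3 + 0 = -3$)
$\sqrt{\left(H{\left(-4,-9 \right)} + U\right) - 263} = \sqrt{\left(-3 - 14\right) - 263} = \sqrt{-17 - 263} = \sqrt{-280} = 2 i \sqrt{70}$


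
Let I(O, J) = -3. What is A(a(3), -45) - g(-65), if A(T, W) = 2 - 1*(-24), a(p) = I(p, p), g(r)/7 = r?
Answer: 481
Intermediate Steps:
g(r) = 7*r
a(p) = -3
A(T, W) = 26 (A(T, W) = 2 + 24 = 26)
A(a(3), -45) - g(-65) = 26 - 7*(-65) = 26 - 1*(-455) = 26 + 455 = 481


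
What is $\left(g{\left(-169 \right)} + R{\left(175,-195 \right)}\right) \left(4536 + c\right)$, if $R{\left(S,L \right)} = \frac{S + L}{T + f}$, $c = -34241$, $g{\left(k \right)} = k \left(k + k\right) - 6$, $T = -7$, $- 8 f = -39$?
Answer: $- \frac{28847476060}{17} \approx -1.6969 \cdot 10^{9}$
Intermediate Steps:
$f = \frac{39}{8}$ ($f = \left(- \frac{1}{8}\right) \left(-39\right) = \frac{39}{8} \approx 4.875$)
$g{\left(k \right)} = -6 + 2 k^{2}$ ($g{\left(k \right)} = k 2 k - 6 = 2 k^{2} - 6 = -6 + 2 k^{2}$)
$R{\left(S,L \right)} = - \frac{8 L}{17} - \frac{8 S}{17}$ ($R{\left(S,L \right)} = \frac{S + L}{-7 + \frac{39}{8}} = \frac{L + S}{- \frac{17}{8}} = \left(L + S\right) \left(- \frac{8}{17}\right) = - \frac{8 L}{17} - \frac{8 S}{17}$)
$\left(g{\left(-169 \right)} + R{\left(175,-195 \right)}\right) \left(4536 + c\right) = \left(\left(-6 + 2 \left(-169\right)^{2}\right) - - \frac{160}{17}\right) \left(4536 - 34241\right) = \left(\left(-6 + 2 \cdot 28561\right) + \left(\frac{1560}{17} - \frac{1400}{17}\right)\right) \left(-29705\right) = \left(\left(-6 + 57122\right) + \frac{160}{17}\right) \left(-29705\right) = \left(57116 + \frac{160}{17}\right) \left(-29705\right) = \frac{971132}{17} \left(-29705\right) = - \frac{28847476060}{17}$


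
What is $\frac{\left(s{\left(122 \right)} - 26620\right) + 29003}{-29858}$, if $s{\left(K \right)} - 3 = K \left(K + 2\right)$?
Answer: $- \frac{8757}{14929} \approx -0.58658$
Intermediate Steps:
$s{\left(K \right)} = 3 + K \left(2 + K\right)$ ($s{\left(K \right)} = 3 + K \left(K + 2\right) = 3 + K \left(2 + K\right)$)
$\frac{\left(s{\left(122 \right)} - 26620\right) + 29003}{-29858} = \frac{\left(\left(3 + 122^{2} + 2 \cdot 122\right) - 26620\right) + 29003}{-29858} = \left(\left(\left(3 + 14884 + 244\right) - 26620\right) + 29003\right) \left(- \frac{1}{29858}\right) = \left(\left(15131 - 26620\right) + 29003\right) \left(- \frac{1}{29858}\right) = \left(-11489 + 29003\right) \left(- \frac{1}{29858}\right) = 17514 \left(- \frac{1}{29858}\right) = - \frac{8757}{14929}$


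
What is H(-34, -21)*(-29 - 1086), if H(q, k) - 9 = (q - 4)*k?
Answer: -899805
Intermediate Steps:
H(q, k) = 9 + k*(-4 + q) (H(q, k) = 9 + (q - 4)*k = 9 + (-4 + q)*k = 9 + k*(-4 + q))
H(-34, -21)*(-29 - 1086) = (9 - 4*(-21) - 21*(-34))*(-29 - 1086) = (9 + 84 + 714)*(-1115) = 807*(-1115) = -899805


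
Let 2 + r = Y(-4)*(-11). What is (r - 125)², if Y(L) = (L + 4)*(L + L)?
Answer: 16129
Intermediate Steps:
Y(L) = 2*L*(4 + L) (Y(L) = (4 + L)*(2*L) = 2*L*(4 + L))
r = -2 (r = -2 + (2*(-4)*(4 - 4))*(-11) = -2 + (2*(-4)*0)*(-11) = -2 + 0*(-11) = -2 + 0 = -2)
(r - 125)² = (-2 - 125)² = (-127)² = 16129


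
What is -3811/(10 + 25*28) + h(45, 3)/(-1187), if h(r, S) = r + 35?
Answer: -4580457/842770 ≈ -5.4350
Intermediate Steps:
h(r, S) = 35 + r
-3811/(10 + 25*28) + h(45, 3)/(-1187) = -3811/(10 + 25*28) + (35 + 45)/(-1187) = -3811/(10 + 700) + 80*(-1/1187) = -3811/710 - 80/1187 = -4580457/842770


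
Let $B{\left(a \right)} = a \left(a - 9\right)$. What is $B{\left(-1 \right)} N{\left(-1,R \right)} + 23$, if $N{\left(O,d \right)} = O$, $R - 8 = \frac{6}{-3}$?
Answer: $13$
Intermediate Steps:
$R = 6$ ($R = 8 + \frac{6}{-3} = 8 + 6 \left(- \frac{1}{3}\right) = 8 - 2 = 6$)
$B{\left(a \right)} = a \left(-9 + a\right)$ ($B{\left(a \right)} = a \left(a - 9\right) = a \left(-9 + a\right)$)
$B{\left(-1 \right)} N{\left(-1,R \right)} + 23 = - (-9 - 1) \left(-1\right) + 23 = \left(-1\right) \left(-10\right) \left(-1\right) + 23 = 10 \left(-1\right) + 23 = -10 + 23 = 13$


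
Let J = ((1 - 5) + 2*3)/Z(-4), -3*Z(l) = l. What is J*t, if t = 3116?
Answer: 4674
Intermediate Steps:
Z(l) = -l/3
J = 3/2 (J = ((1 - 5) + 2*3)/((-⅓*(-4))) = (-4 + 6)/(4/3) = 2*(¾) = 3/2 ≈ 1.5000)
J*t = (3/2)*3116 = 4674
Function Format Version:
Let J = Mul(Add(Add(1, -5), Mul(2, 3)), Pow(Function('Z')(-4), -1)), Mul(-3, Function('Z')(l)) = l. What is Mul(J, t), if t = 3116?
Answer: 4674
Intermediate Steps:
Function('Z')(l) = Mul(Rational(-1, 3), l)
J = Rational(3, 2) (J = Mul(Add(Add(1, -5), Mul(2, 3)), Pow(Mul(Rational(-1, 3), -4), -1)) = Mul(Add(-4, 6), Pow(Rational(4, 3), -1)) = Mul(2, Rational(3, 4)) = Rational(3, 2) ≈ 1.5000)
Mul(J, t) = Mul(Rational(3, 2), 3116) = 4674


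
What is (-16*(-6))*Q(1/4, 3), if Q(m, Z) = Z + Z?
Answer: 576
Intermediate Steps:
Q(m, Z) = 2*Z
(-16*(-6))*Q(1/4, 3) = (-16*(-6))*(2*3) = 96*6 = 576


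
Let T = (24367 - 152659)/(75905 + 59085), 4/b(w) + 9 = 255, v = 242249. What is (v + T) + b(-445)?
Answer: 2011115584397/8301885 ≈ 2.4225e+5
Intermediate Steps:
b(w) = 2/123 (b(w) = 4/(-9 + 255) = 4/246 = 4*(1/246) = 2/123)
T = -64146/67495 (T = -128292/134990 = -128292*1/134990 = -64146/67495 ≈ -0.95038)
(v + T) + b(-445) = (242249 - 64146/67495) + 2/123 = 16350532109/67495 + 2/123 = 2011115584397/8301885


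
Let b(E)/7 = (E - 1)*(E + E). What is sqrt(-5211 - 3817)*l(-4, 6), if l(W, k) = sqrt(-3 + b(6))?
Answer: 2*I*sqrt(941169) ≈ 1940.3*I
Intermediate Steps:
b(E) = 14*E*(-1 + E) (b(E) = 7*((E - 1)*(E + E)) = 7*((-1 + E)*(2*E)) = 7*(2*E*(-1 + E)) = 14*E*(-1 + E))
l(W, k) = sqrt(417) (l(W, k) = sqrt(-3 + 14*6*(-1 + 6)) = sqrt(-3 + 14*6*5) = sqrt(-3 + 420) = sqrt(417))
sqrt(-5211 - 3817)*l(-4, 6) = sqrt(-5211 - 3817)*sqrt(417) = sqrt(-9028)*sqrt(417) = (2*I*sqrt(2257))*sqrt(417) = 2*I*sqrt(941169)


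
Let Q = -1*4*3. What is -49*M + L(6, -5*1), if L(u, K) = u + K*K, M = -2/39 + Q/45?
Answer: 9083/195 ≈ 46.579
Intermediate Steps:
Q = -12 (Q = -4*3 = -12)
M = -62/195 (M = -2/39 - 12/45 = -2*1/39 - 12*1/45 = -2/39 - 4/15 = -62/195 ≈ -0.31795)
L(u, K) = u + K²
-49*M + L(6, -5*1) = -49*(-62/195) + (6 + (-5*1)²) = 3038/195 + (6 + (-5)²) = 3038/195 + (6 + 25) = 3038/195 + 31 = 9083/195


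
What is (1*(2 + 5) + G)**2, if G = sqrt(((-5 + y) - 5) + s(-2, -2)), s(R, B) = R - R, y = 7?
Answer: (7 + I*sqrt(3))**2 ≈ 46.0 + 24.249*I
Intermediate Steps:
s(R, B) = 0
G = I*sqrt(3) (G = sqrt(((-5 + 7) - 5) + 0) = sqrt((2 - 5) + 0) = sqrt(-3 + 0) = sqrt(-3) = I*sqrt(3) ≈ 1.732*I)
(1*(2 + 5) + G)**2 = (1*(2 + 5) + I*sqrt(3))**2 = (1*7 + I*sqrt(3))**2 = (7 + I*sqrt(3))**2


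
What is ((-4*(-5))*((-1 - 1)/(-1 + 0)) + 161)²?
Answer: 40401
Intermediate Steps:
((-4*(-5))*((-1 - 1)/(-1 + 0)) + 161)² = (20*(-2/(-1)) + 161)² = (20*(-2*(-1)) + 161)² = (20*2 + 161)² = (40 + 161)² = 201² = 40401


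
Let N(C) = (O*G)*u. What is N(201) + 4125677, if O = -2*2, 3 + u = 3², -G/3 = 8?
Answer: 4126253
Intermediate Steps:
G = -24 (G = -3*8 = -24)
u = 6 (u = -3 + 3² = -3 + 9 = 6)
O = -4
N(C) = 576 (N(C) = -4*(-24)*6 = 96*6 = 576)
N(201) + 4125677 = 576 + 4125677 = 4126253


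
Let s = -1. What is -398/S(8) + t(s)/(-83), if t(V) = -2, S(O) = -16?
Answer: 16533/664 ≈ 24.899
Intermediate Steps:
-398/S(8) + t(s)/(-83) = -398/(-16) - 2/(-83) = -398*(-1/16) - 2*(-1/83) = 199/8 + 2/83 = 16533/664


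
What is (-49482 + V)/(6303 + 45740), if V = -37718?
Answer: -87200/52043 ≈ -1.6755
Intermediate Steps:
(-49482 + V)/(6303 + 45740) = (-49482 - 37718)/(6303 + 45740) = -87200/52043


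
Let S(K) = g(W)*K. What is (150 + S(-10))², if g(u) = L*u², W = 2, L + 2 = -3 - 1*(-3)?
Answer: 52900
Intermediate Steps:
L = -2 (L = -2 + (-3 - 1*(-3)) = -2 + (-3 + 3) = -2 + 0 = -2)
g(u) = -2*u²
S(K) = -8*K (S(K) = (-2*2²)*K = (-2*4)*K = -8*K)
(150 + S(-10))² = (150 - 8*(-10))² = (150 + 80)² = 230² = 52900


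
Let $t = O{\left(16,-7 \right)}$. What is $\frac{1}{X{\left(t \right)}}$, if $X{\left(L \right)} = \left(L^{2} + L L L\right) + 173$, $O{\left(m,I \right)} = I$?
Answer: $- \frac{1}{121} \approx -0.0082645$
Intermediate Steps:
$t = -7$
$X{\left(L \right)} = 173 + L^{2} + L^{3}$ ($X{\left(L \right)} = \left(L^{2} + L^{2} L\right) + 173 = \left(L^{2} + L^{3}\right) + 173 = 173 + L^{2} + L^{3}$)
$\frac{1}{X{\left(t \right)}} = \frac{1}{173 + \left(-7\right)^{2} + \left(-7\right)^{3}} = \frac{1}{173 + 49 - 343} = \frac{1}{-121} = - \frac{1}{121}$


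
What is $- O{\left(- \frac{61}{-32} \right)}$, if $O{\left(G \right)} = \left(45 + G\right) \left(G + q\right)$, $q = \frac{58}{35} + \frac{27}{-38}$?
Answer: $- \frac{4796011}{35840} \approx -133.82$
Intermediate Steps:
$q = \frac{1259}{1330}$ ($q = 58 \cdot \frac{1}{35} + 27 \left(- \frac{1}{38}\right) = \frac{58}{35} - \frac{27}{38} = \frac{1259}{1330} \approx 0.94662$)
$O{\left(G \right)} = \left(45 + G\right) \left(\frac{1259}{1330} + G\right)$ ($O{\left(G \right)} = \left(45 + G\right) \left(G + \frac{1259}{1330}\right) = \left(45 + G\right) \left(\frac{1259}{1330} + G\right)$)
$- O{\left(- \frac{61}{-32} \right)} = - (\frac{11331}{266} + \left(- \frac{61}{-32}\right)^{2} + \frac{61109 \left(- \frac{61}{-32}\right)}{1330}) = - (\frac{11331}{266} + \left(\left(-61\right) \left(- \frac{1}{32}\right)\right)^{2} + \frac{61109 \left(\left(-61\right) \left(- \frac{1}{32}\right)\right)}{1330}) = - (\frac{11331}{266} + \left(\frac{61}{32}\right)^{2} + \frac{61109}{1330} \cdot \frac{61}{32}) = - (\frac{11331}{266} + \frac{3721}{1024} + \frac{3727649}{42560}) = \left(-1\right) \frac{4796011}{35840} = - \frac{4796011}{35840}$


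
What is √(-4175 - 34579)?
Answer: 3*I*√4306 ≈ 196.86*I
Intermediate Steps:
√(-4175 - 34579) = √(-38754) = 3*I*√4306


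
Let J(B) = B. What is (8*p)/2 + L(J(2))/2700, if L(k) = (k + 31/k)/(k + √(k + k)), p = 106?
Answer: 1831687/4320 ≈ 424.00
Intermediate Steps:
L(k) = (k + 31/k)/(k + √2*√k) (L(k) = (k + 31/k)/(k + √(2*k)) = (k + 31/k)/(k + √2*√k))
(8*p)/2 + L(J(2))/2700 = (8*106)/2 + ((31 + 2²)/(2² + √2*2^(3/2)))/2700 = 848*(½) + ((31 + 4)/(4 + √2*(2*√2)))*(1/2700) = 424 + (35/(4 + 4))*(1/2700) = 424 + (35/8)*(1/2700) = 424 + 7/4320 = 1831687/4320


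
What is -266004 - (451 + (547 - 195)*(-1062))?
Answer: 107369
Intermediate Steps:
-266004 - (451 + (547 - 195)*(-1062)) = -266004 - (451 + 352*(-1062)) = -266004 - (451 - 373824) = -266004 - 1*(-373373) = -266004 + 373373 = 107369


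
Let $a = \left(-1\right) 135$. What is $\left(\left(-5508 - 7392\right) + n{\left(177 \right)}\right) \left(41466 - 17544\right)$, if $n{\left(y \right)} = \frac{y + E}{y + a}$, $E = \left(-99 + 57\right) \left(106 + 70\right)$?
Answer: $- \frac{2188922805}{7} \approx -3.127 \cdot 10^{8}$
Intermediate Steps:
$a = -135$
$E = -7392$ ($E = \left(-42\right) 176 = -7392$)
$n{\left(y \right)} = \frac{-7392 + y}{-135 + y}$ ($n{\left(y \right)} = \frac{y - 7392}{y - 135} = \frac{-7392 + y}{-135 + y}$)
$\left(\left(-5508 - 7392\right) + n{\left(177 \right)}\right) \left(41466 - 17544\right) = \left(\left(-5508 - 7392\right) + \frac{-7392 + 177}{-135 + 177}\right) \left(41466 - 17544\right) = \left(\left(-5508 - 7392\right) + \frac{1}{42} \left(-7215\right)\right) 23922 = \left(-12900 + \frac{1}{42} \left(-7215\right)\right) 23922 = \left(-12900 - \frac{2405}{14}\right) 23922 = \left(- \frac{183005}{14}\right) 23922 = - \frac{2188922805}{7}$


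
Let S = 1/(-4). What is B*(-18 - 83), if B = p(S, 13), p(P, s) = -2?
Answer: 202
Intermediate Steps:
S = -¼ ≈ -0.25000
B = -2
B*(-18 - 83) = -2*(-18 - 83) = -2*(-101) = 202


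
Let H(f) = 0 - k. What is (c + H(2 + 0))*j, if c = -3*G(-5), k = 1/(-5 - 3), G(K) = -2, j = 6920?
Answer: 42385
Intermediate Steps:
k = -1/8 (k = 1/(-8) = -1/8 ≈ -0.12500)
c = 6 (c = -3*(-2) = 6)
H(f) = 1/8 (H(f) = 0 - 1*(-1/8) = 0 + 1/8 = 1/8)
(c + H(2 + 0))*j = (6 + 1/8)*6920 = (49/8)*6920 = 42385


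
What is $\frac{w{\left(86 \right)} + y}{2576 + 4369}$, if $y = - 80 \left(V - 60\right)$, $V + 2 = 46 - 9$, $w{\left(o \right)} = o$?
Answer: $\frac{2086}{6945} \approx 0.30036$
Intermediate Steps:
$V = 35$ ($V = -2 + \left(46 - 9\right) = -2 + 37 = 35$)
$y = 2000$ ($y = - 80 \left(35 - 60\right) = \left(-80\right) \left(-25\right) = 2000$)
$\frac{w{\left(86 \right)} + y}{2576 + 4369} = \frac{86 + 2000}{2576 + 4369} = \frac{2086}{6945}$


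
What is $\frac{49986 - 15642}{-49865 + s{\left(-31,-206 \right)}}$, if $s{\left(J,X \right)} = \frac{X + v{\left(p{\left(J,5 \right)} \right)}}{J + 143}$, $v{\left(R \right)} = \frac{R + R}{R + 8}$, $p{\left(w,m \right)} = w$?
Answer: $- \frac{1053216}{1529249} \approx -0.68871$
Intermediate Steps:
$v{\left(R \right)} = \frac{2 R}{8 + R}$
$s{\left(J,X \right)} = \frac{X + \frac{2 J}{8 + J}}{143 + J}$ ($s{\left(J,X \right)} = \frac{X + \frac{2 J}{8 + J}}{J + 143} = \frac{X + \frac{2 J}{8 + J}}{143 + J}$)
$\frac{49986 - 15642}{-49865 + s{\left(-31,-206 \right)}} = \frac{49986 - 15642}{-49865 + \frac{2 \left(-31\right) - 206 \left(8 - 31\right)}{\left(8 - 31\right) \left(143 - 31\right)}} = \frac{34344}{-49865 + \frac{-62 - -4738}{\left(-23\right) 112}} = \frac{34344}{-49865 - \frac{-62 + 4738}{2576}} = \frac{34344}{-49865 - \frac{1}{2576} \cdot 4676} = \frac{34344}{-49865 - \frac{167}{92}} = \frac{34344}{- \frac{4587747}{92}} = 34344 \left(- \frac{92}{4587747}\right) = - \frac{1053216}{1529249}$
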